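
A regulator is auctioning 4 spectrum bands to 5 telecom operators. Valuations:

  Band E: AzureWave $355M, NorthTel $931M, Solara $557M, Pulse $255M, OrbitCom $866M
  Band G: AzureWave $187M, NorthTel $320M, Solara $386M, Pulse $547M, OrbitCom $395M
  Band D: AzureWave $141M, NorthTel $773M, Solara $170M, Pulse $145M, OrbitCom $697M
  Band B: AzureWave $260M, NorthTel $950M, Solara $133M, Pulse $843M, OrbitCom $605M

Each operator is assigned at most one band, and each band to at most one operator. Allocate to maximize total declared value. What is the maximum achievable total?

Max total: $2868M

Optimal: OrbitCom→Band E ($866M), Solara→Band G ($386M), NorthTel→Band D ($773M), Pulse→Band B ($843M) — total 866+386+773+843 = $2868M.
Row-greedy (each operator in turn takes its best remaining band) gives $1836M, worse by 1032.
Swapping NorthTel↔Pulse (NorthTel→Band B $950M, Pulse→Band D $145M) loses 521.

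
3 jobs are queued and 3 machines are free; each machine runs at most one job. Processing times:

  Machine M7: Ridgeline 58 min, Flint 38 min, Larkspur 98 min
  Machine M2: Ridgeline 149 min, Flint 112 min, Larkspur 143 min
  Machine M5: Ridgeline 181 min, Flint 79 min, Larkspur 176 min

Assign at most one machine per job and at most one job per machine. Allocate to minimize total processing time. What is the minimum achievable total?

Min total: 280 min

This is the linear assignment problem.
Optimal: Ridgeline→Machine M7 (58 min), Flint→Machine M5 (79 min), Larkspur→Machine M2 (143 min) — total 58+79+143 = 280 min.
Column-greedy (each machine in turn goes to its cheapest remaining job) gives 362 min, worse by 82.
Next-best assignment: Ridgeline→Machine M2, Flint→Machine M5, Larkspur→Machine M7 = 326 min.
Checked against all permutations: 280 min is optimal.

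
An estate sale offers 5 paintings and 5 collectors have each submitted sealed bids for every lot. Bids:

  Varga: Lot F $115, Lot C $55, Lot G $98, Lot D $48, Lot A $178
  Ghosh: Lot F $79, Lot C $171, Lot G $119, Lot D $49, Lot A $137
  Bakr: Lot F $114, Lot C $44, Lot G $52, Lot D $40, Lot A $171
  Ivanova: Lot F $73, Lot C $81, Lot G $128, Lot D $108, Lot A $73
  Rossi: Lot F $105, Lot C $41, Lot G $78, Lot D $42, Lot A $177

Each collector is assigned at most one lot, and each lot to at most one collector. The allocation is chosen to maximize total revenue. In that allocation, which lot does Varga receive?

Varga receives Lot G.

This is a one-to-one assignment (maximum-weight bipartite matching).
Optimal: Varga→Lot G ($98), Ghosh→Lot C ($171), Bakr→Lot F ($114), Ivanova→Lot D ($108), Rossi→Lot A ($177) — total 98+171+114+108+177 = $668.
Row-greedy (each collector in turn takes its best remaining lot) gives $633, worse by 35.
Next-best assignment: Varga→Lot G, Ghosh→Lot C, Bakr→Lot A, Ivanova→Lot D, Rossi→Lot F = $653.
Swapping Bakr↔Varga (Bakr→Lot G $52, Varga→Lot F $115) loses 45.
Varga's own top lot is Lot A ($178), but forcing Varga→Lot A and reassigning the rest optimally gives only $649 — worse by 19.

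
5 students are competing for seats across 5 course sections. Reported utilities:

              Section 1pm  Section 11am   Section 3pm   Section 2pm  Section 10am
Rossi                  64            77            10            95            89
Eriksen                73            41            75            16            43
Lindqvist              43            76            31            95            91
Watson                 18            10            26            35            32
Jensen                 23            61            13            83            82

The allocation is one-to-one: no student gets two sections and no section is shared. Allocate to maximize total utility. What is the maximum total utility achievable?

Optimal: Rossi→Section 11am (77 points), Eriksen→Section 1pm (73 points), Lindqvist→Section 2pm (95 points), Watson→Section 3pm (26 points), Jensen→Section 10am (82 points) — total 77+73+95+26+82 = 353 points.
Row-greedy (each student in turn takes its best remaining section) gives 340 points, worse by 13.

Maximum total: 353 points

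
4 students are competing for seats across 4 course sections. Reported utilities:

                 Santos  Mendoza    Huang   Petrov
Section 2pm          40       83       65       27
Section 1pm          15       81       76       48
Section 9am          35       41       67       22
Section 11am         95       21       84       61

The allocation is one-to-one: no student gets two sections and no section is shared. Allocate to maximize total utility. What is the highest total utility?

Max total: 293 points

This is a one-to-one assignment (maximum-weight bipartite matching).
Optimal: Santos→Section 11am (95 points), Mendoza→Section 2pm (83 points), Huang→Section 9am (67 points), Petrov→Section 1pm (48 points) — total 95+83+67+48 = 293 points.
Max-entry greedy (repeatedly take the single best remaining cell) gives 276 points, worse by 17.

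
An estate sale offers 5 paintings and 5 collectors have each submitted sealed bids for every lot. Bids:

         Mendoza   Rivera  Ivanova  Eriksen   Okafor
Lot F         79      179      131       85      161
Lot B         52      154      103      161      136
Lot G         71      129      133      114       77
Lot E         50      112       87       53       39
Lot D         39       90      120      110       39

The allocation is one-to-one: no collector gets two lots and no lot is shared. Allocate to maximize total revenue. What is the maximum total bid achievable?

Maximum total: $625

Optimal: Mendoza→Lot G ($71), Rivera→Lot E ($112), Ivanova→Lot D ($120), Eriksen→Lot B ($161), Okafor→Lot F ($161) — total 71+112+120+161+161 = $625.
Max-entry greedy (repeatedly take the single best remaining cell) gives $562, worse by 63.
Checked against all permutations: $625 is optimal.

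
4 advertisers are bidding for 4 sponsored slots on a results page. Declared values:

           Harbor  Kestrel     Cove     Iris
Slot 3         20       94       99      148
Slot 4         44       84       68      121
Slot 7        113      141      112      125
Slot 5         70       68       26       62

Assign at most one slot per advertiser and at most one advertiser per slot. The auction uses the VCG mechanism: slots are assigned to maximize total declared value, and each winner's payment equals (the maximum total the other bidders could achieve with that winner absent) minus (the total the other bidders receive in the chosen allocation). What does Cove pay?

Efficient allocation: Harbor→Slot 5 ($70), Kestrel→Slot 7 ($141), Cove→Slot 3 ($99), Iris→Slot 4 ($121); total welfare W = $431.
Cove receives Slot 3 at value $99, so the others get W − 99 = $332.
Without Cove: best allocation of the remaining 3 bidders over all 4 slots is Harbor→Slot 5 ($70), Kestrel→Slot 7 ($141), Iris→Slot 3 ($148), total $359.
VCG payment = (others' best without Cove) − (others' welfare with Cove) = 359 − 332 = $27.

Cove pays $27.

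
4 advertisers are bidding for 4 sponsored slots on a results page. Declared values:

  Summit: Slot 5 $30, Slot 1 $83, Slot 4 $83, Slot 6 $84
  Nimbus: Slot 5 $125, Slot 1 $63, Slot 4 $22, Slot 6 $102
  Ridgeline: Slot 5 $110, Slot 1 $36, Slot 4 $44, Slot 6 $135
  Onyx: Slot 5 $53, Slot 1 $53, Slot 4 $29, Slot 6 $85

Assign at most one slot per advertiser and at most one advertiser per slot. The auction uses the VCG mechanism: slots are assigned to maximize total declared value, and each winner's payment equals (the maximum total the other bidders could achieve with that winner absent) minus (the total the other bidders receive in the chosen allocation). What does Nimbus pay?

Efficient allocation: Summit→Slot 4 ($83), Nimbus→Slot 5 ($125), Ridgeline→Slot 6 ($135), Onyx→Slot 1 ($53); total welfare W = $396.
Nimbus receives Slot 5 at value $125, so the others get W − 125 = $271.
Without Nimbus: best allocation of the remaining 3 bidders over all 4 slots is Summit→Slot 1 ($83), Ridgeline→Slot 5 ($110), Onyx→Slot 6 ($85), total $278.
VCG payment = (others' best without Nimbus) − (others' welfare with Nimbus) = 278 − 271 = $7.

Nimbus pays $7.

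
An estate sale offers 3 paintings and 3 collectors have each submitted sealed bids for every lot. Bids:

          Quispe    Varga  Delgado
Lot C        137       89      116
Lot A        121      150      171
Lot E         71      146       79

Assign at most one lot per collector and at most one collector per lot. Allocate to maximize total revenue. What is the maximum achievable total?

Max total: $454

Optimal: Quispe→Lot C ($137), Varga→Lot E ($146), Delgado→Lot A ($171) — total 137+146+171 = $454.
Row-greedy (each collector in turn takes its best remaining lot) gives $366, worse by 88.
Swapping Varga↔Delgado (Varga→Lot A $150, Delgado→Lot E $79) loses 88.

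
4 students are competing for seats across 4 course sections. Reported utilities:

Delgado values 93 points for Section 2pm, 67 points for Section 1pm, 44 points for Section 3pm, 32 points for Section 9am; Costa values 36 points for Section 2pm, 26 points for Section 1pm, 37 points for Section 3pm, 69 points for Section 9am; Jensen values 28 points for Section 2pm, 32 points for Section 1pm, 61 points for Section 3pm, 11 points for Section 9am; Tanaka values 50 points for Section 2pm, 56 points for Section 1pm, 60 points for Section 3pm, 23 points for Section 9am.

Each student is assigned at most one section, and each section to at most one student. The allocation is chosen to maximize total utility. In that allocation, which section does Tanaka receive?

This is the linear assignment problem.
Optimal: Delgado→Section 2pm (93 points), Costa→Section 9am (69 points), Jensen→Section 3pm (61 points), Tanaka→Section 1pm (56 points) — total 93+69+61+56 = 279 points.
Swapping Tanaka↔Costa (Tanaka→Section 9am 23 points, Costa→Section 1pm 26 points) loses 76.
Tanaka's own top section is Section 3pm (60 points), but forcing Tanaka→Section 3pm and reassigning the rest optimally gives only 254 points — worse by 25.

Tanaka receives Section 1pm.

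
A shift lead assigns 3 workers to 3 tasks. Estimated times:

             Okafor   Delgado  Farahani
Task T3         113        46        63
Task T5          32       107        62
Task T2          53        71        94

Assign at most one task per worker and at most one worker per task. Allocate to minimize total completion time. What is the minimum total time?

Optimal: Okafor→Task T2 (53 min), Delgado→Task T3 (46 min), Farahani→Task T5 (62 min) — total 53+46+62 = 161 min.
No other one-to-one assignment undercuts 161 min.

Minimum total: 161 min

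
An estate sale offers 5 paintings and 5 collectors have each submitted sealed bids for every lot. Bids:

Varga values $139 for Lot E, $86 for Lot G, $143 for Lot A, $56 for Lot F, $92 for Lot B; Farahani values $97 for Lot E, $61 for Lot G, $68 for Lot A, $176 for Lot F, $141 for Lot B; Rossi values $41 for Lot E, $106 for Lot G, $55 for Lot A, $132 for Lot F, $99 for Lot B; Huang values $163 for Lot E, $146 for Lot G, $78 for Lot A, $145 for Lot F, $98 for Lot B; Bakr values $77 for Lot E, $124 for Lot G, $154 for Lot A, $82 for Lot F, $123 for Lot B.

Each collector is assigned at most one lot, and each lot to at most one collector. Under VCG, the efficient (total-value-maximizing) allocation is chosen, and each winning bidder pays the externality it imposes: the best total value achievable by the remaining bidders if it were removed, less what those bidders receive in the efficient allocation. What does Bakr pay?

Bakr pays $28.

Efficient allocation: Varga→Lot E ($139), Farahani→Lot F ($176), Rossi→Lot B ($99), Huang→Lot G ($146), Bakr→Lot A ($154); total welfare W = $714.
Bakr receives Lot A at value $154, so the others get W − 154 = $560.
Without Bakr: best allocation of the remaining 4 bidders over all 5 lots is Varga→Lot A ($143), Farahani→Lot F ($176), Rossi→Lot G ($106), Huang→Lot E ($163), total $588.
VCG payment = (others' best without Bakr) − (others' welfare with Bakr) = 588 − 560 = $28.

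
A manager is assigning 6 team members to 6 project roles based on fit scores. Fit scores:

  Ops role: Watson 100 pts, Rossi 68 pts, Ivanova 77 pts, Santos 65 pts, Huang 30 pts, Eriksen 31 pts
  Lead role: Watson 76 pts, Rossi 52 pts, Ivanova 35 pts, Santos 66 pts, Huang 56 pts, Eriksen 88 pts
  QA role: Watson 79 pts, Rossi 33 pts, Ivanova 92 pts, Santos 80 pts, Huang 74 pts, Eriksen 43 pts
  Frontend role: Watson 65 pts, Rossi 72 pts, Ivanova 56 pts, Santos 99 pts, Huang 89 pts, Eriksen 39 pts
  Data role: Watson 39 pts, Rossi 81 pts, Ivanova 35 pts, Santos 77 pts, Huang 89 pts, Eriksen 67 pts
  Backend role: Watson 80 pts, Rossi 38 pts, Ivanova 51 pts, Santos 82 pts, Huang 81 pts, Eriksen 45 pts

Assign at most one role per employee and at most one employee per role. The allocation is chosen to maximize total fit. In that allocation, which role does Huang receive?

Optimal: Watson→Ops role (100 pts), Rossi→Data role (81 pts), Ivanova→QA role (92 pts), Santos→Frontend role (99 pts), Huang→Backend role (81 pts), Eriksen→Lead role (88 pts) — total 100+81+92+99+81+88 = 541 pts.
Every other assignment is strictly worse.
Huang's own top role is Frontend role (89 pts), but forcing Huang→Frontend role and reassigning the rest optimally gives only 532 pts — worse by 9.

Huang receives Backend role.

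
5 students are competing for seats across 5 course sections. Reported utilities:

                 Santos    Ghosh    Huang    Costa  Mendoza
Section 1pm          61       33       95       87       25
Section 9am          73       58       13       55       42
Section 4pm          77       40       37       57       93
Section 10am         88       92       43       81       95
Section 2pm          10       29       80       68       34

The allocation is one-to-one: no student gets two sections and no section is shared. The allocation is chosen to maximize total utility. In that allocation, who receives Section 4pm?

Mendoza receives Section 4pm.

Treat this as an assignment problem: match each student to one section.
Optimal: Santos→Section 9am (73 points), Ghosh→Section 10am (92 points), Huang→Section 2pm (80 points), Costa→Section 1pm (87 points), Mendoza→Section 4pm (93 points) — total 73+92+80+87+93 = 425 points.
Row-greedy (each student in turn takes its best remaining section) gives 402 points, worse by 23.
Mendoza's own top section is Section 10am (95 points), but forcing Mendoza→Section 10am and reassigning the rest optimally gives only 397 points — worse by 28.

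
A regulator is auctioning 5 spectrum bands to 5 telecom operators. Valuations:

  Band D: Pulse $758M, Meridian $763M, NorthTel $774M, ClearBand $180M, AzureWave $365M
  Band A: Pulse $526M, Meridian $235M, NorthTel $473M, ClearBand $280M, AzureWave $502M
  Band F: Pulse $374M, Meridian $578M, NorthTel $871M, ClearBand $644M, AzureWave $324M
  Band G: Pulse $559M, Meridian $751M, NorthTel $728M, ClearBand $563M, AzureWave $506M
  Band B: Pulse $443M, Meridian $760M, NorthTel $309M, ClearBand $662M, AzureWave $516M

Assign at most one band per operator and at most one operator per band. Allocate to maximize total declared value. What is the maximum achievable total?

Treat this as an assignment problem: match each operator to one band.
Optimal: Pulse→Band D ($758M), Meridian→Band G ($751M), NorthTel→Band F ($871M), ClearBand→Band B ($662M), AzureWave→Band A ($502M) — total 758+751+871+662+502 = $3544M.
Max-entry greedy (repeatedly take the single best remaining cell) gives $3357M, worse by 187.

Maximum total: $3544M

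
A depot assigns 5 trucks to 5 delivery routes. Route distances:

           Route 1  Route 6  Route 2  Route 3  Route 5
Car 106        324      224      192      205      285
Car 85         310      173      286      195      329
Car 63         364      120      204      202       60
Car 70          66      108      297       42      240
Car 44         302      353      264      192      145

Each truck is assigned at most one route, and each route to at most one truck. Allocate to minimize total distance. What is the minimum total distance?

Treat this as an assignment problem: match each truck to one route.
Optimal: Car 106→Route 2 (192 km), Car 85→Route 6 (173 km), Car 63→Route 5 (60 km), Car 70→Route 1 (66 km), Car 44→Route 3 (192 km) — total 192+173+60+66+192 = 683 km.
Min-entry greedy (repeatedly take the single cheapest remaining cell) gives 769 km, worse by 86.
Next-best assignment: Car 106→Route 2, Car 85→Route 3, Car 63→Route 6, Car 70→Route 1, Car 44→Route 5 = 718 km.

Minimum total: 683 km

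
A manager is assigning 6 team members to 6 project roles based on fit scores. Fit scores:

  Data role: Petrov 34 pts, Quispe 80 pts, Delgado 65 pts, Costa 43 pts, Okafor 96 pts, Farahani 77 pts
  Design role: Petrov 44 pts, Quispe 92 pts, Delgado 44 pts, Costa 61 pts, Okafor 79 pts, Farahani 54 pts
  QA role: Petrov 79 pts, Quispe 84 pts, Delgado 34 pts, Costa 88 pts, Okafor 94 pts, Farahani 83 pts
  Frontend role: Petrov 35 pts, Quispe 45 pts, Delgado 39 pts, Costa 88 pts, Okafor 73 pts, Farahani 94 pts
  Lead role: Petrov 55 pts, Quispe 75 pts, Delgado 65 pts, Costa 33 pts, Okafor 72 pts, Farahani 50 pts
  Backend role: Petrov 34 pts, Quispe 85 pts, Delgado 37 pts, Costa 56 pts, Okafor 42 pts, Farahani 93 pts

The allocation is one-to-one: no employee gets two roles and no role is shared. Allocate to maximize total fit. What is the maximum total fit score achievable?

Maximum total: 513 pts

This is the linear assignment problem.
Optimal: Petrov→QA role (79 pts), Quispe→Design role (92 pts), Delgado→Lead role (65 pts), Costa→Frontend role (88 pts), Okafor→Data role (96 pts), Farahani→Backend role (93 pts) — total 79+92+65+88+96+93 = 513 pts.
Max-entry greedy (repeatedly take the single best remaining cell) gives 469 pts, worse by 44.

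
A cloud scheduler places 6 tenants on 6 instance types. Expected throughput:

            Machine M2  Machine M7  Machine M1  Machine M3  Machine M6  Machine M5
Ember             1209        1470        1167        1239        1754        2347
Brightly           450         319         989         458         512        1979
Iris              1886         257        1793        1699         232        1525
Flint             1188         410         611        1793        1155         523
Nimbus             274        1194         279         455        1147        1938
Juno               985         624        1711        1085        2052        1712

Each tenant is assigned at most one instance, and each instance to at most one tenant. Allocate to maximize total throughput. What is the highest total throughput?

Max total: 10317 ops/s

Optimal: Ember→Machine M6 (1754 ops/s), Brightly→Machine M5 (1979 ops/s), Iris→Machine M2 (1886 ops/s), Flint→Machine M3 (1793 ops/s), Nimbus→Machine M7 (1194 ops/s), Juno→Machine M1 (1711 ops/s) — total 1754+1979+1886+1793+1194+1711 = 10317 ops/s.
Row-greedy (each tenant in turn takes its best remaining instance) gives 10261 ops/s, worse by 56.
Swapping Flint↔Iris (Flint→Machine M2 1188 ops/s, Iris→Machine M3 1699 ops/s) loses 792.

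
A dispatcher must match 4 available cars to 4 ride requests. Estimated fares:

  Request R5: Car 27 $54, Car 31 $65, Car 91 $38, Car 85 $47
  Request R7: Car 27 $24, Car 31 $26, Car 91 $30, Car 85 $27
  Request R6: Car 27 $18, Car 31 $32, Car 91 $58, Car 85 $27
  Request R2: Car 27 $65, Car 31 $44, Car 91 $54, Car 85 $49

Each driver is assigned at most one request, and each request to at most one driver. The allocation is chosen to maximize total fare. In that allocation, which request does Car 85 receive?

Treat this as an assignment problem: match each driver to one request.
Optimal: Car 27→Request R2 ($65), Car 31→Request R5 ($65), Car 91→Request R6 ($58), Car 85→Request R7 ($27) — total 65+65+58+27 = $215.
Column-greedy (each request in turn goes to its best remaining driver) gives $187, worse by 28.
Swapping Car 91↔Car 27 (Car 91→Request R2 $54, Car 27→Request R6 $18) loses 51.
Every other assignment is strictly worse.
Car 85's own top request is Request R2 ($49), but forcing Car 85→Request R2 and reassigning the rest optimally gives only $196 — worse by 19.

Car 85 receives Request R7.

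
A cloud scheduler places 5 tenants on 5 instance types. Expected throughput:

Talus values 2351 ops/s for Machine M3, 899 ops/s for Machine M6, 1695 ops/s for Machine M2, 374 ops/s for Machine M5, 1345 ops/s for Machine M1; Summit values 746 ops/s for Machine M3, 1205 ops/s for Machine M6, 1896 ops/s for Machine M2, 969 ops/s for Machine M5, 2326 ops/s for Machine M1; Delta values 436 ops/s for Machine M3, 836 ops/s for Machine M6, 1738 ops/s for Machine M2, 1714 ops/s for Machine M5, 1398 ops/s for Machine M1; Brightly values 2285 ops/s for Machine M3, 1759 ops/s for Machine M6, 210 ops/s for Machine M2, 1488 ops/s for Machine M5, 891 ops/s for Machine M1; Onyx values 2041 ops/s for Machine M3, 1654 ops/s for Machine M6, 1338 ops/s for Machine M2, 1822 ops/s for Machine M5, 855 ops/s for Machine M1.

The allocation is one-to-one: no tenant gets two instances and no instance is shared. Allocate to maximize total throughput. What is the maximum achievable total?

Treat this as an assignment problem: match each tenant to one instance.
Optimal: Talus→Machine M3 (2351 ops/s), Summit→Machine M1 (2326 ops/s), Delta→Machine M2 (1738 ops/s), Brightly→Machine M6 (1759 ops/s), Onyx→Machine M5 (1822 ops/s) — total 2351+2326+1738+1759+1822 = 9996 ops/s.
Column-greedy (each instance in turn goes to its best remaining tenant) gives 9226 ops/s, worse by 770.
No other one-to-one assignment exceeds 9996 ops/s.

Maximum total: 9996 ops/s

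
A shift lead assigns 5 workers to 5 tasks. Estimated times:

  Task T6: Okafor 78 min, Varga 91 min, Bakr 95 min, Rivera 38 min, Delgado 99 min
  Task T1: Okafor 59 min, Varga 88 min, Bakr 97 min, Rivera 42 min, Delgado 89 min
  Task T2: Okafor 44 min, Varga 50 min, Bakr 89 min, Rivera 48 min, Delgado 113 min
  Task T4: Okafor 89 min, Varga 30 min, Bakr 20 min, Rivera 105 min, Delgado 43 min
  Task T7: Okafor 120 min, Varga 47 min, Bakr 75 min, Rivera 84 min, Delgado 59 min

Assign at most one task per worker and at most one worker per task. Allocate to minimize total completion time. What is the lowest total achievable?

Optimal: Okafor→Task T1 (59 min), Varga→Task T2 (50 min), Bakr→Task T4 (20 min), Rivera→Task T6 (38 min), Delgado→Task T7 (59 min) — total 59+50+20+38+59 = 226 min.
Row-greedy (each worker in turn takes its cheapest remaining task) gives 276 min, worse by 50.
Next-best assignment: Okafor→Task T2, Varga→Task T7, Bakr→Task T4, Rivera→Task T6, Delgado→Task T1 = 238 min.
Swapping Bakr↔Okafor (Bakr→Task T1 97 min, Okafor→Task T4 89 min) adds 107.
No other one-to-one assignment undercuts 226 min.

Minimum total: 226 min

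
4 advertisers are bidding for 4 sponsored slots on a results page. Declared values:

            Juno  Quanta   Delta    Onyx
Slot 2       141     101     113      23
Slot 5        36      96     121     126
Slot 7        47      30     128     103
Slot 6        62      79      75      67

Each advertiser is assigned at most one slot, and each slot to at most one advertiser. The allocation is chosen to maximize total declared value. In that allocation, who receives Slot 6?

Quanta receives Slot 6.

This is the linear assignment problem.
Optimal: Juno→Slot 2 ($141), Quanta→Slot 6 ($79), Delta→Slot 7 ($128), Onyx→Slot 5 ($126) — total 141+79+128+126 = $474.
Row-greedy (each advertiser in turn takes its best remaining slot) gives $432, worse by 42.
Quanta's own top slot is Slot 2 ($101), but forcing Quanta→Slot 2 and reassigning the rest optimally gives only $417 — worse by 57.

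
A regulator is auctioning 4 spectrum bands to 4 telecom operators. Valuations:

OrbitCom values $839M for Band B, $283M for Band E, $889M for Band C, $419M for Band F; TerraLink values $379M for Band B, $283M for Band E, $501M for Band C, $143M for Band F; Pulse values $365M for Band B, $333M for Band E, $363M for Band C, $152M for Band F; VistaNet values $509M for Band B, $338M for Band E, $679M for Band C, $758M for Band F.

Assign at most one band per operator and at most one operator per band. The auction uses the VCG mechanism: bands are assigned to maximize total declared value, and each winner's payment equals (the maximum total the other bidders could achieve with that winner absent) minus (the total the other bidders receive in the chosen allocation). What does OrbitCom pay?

Efficient allocation: OrbitCom→Band B ($839M), TerraLink→Band C ($501M), Pulse→Band E ($333M), VistaNet→Band F ($758M); total welfare W = $2431M.
OrbitCom receives Band B at value $839M, so the others get W − 839 = $1592M.
Without OrbitCom: best allocation of the remaining 3 bidders over all 4 bands is TerraLink→Band C ($501M), Pulse→Band B ($365M), VistaNet→Band F ($758M), total $1624M.
VCG payment = (others' best without OrbitCom) − (others' welfare with OrbitCom) = 1624 − 1592 = $32M.

OrbitCom pays $32M.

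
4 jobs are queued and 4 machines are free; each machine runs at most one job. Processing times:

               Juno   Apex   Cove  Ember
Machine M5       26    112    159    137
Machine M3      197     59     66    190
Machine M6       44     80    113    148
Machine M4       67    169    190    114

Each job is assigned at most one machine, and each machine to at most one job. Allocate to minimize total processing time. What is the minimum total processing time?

Min total: 286 min

Optimal: Juno→Machine M5 (26 min), Apex→Machine M6 (80 min), Cove→Machine M3 (66 min), Ember→Machine M4 (114 min) — total 26+80+66+114 = 286 min.
Row-greedy (each job in turn takes its cheapest remaining machine) gives 312 min, worse by 26.
Next-best assignment: Juno→Machine M5, Apex→Machine M3, Cove→Machine M6, Ember→Machine M4 = 312 min.
Every other assignment is strictly worse.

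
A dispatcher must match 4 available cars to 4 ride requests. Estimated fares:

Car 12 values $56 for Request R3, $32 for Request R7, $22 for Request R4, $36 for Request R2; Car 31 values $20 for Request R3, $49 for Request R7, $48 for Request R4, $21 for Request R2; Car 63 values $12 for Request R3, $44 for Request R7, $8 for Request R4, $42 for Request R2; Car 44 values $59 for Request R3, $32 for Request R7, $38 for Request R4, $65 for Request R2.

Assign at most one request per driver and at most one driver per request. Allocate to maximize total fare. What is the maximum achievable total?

Treat this as an assignment problem: match each driver to one request.
Optimal: Car 12→Request R3 ($56), Car 31→Request R4 ($48), Car 63→Request R7 ($44), Car 44→Request R2 ($65) — total 56+48+44+65 = $213.
Max-entry greedy (repeatedly take the single best remaining cell) gives $178, worse by 35.
Next-best assignment: Car 12→Request R2, Car 31→Request R4, Car 63→Request R7, Car 44→Request R3 = $187.
Swapping Car 12↔Car 44 (Car 12→Request R2 $36, Car 44→Request R3 $59) loses 26.
Checked against all permutations: $213 is optimal.

Maximum total: $213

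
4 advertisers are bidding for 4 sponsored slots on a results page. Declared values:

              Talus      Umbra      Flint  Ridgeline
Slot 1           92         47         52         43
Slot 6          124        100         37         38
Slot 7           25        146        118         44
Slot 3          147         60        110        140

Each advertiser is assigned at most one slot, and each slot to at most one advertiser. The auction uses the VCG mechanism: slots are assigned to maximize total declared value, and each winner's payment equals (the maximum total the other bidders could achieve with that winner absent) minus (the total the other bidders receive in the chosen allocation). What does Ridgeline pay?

Efficient allocation: Talus→Slot 6 ($124), Umbra→Slot 7 ($146), Flint→Slot 1 ($52), Ridgeline→Slot 3 ($140); total welfare W = $462.
Ridgeline receives Slot 3 at value $140, so the others get W − 140 = $322.
Without Ridgeline: best allocation of the remaining 3 bidders over all 4 slots is Talus→Slot 6 ($124), Umbra→Slot 7 ($146), Flint→Slot 3 ($110), total $380.
VCG payment = (others' best without Ridgeline) − (others' welfare with Ridgeline) = 380 − 322 = $58.

Ridgeline pays $58.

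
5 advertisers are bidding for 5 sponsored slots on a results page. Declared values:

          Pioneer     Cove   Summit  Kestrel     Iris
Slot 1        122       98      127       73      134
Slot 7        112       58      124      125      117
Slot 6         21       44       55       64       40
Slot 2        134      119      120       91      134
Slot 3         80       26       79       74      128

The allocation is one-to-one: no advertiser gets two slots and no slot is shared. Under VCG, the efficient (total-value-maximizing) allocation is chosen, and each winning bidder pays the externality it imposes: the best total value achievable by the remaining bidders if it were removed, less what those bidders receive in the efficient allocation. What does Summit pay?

Efficient allocation: Pioneer→Slot 2 ($134), Cove→Slot 6 ($44), Summit→Slot 1 ($127), Kestrel→Slot 7 ($125), Iris→Slot 3 ($128); total welfare W = $558.
Summit receives Slot 1 at value $127, so the others get W − 127 = $431.
Without Summit: best allocation of the remaining 4 bidders over all 5 slots is Pioneer→Slot 1 ($122), Cove→Slot 2 ($119), Kestrel→Slot 7 ($125), Iris→Slot 3 ($128), total $494.
VCG payment = (others' best without Summit) − (others' welfare with Summit) = 494 − 431 = $63.

Summit pays $63.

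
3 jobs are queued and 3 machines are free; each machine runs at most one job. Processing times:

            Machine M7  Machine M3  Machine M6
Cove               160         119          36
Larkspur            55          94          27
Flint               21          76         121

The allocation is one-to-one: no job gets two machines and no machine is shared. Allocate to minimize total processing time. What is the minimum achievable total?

Min total: 151 min

Optimal: Cove→Machine M6 (36 min), Larkspur→Machine M3 (94 min), Flint→Machine M7 (21 min) — total 36+94+21 = 151 min.
Min-entry greedy (repeatedly take the single cheapest remaining cell) gives 167 min, worse by 16.
Swapping Larkspur↔Flint (Larkspur→Machine M7 55 min, Flint→Machine M3 76 min) adds 16.
Every other assignment is strictly worse.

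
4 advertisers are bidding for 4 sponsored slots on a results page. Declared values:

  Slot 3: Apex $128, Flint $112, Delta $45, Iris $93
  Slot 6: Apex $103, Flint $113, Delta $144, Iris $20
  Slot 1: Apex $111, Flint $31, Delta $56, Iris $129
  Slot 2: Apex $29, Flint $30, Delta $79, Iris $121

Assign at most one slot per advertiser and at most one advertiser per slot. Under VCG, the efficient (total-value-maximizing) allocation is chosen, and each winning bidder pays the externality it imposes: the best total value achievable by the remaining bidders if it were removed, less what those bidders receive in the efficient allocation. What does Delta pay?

Delta pays $26.

Efficient allocation: Apex→Slot 1 ($111), Flint→Slot 3 ($112), Delta→Slot 6 ($144), Iris→Slot 2 ($121); total welfare W = $488.
Delta receives Slot 6 at value $144, so the others get W − 144 = $344.
Without Delta: best allocation of the remaining 3 bidders over all 4 slots is Apex→Slot 3 ($128), Flint→Slot 6 ($113), Iris→Slot 1 ($129), total $370.
VCG payment = (others' best without Delta) − (others' welfare with Delta) = 370 − 344 = $26.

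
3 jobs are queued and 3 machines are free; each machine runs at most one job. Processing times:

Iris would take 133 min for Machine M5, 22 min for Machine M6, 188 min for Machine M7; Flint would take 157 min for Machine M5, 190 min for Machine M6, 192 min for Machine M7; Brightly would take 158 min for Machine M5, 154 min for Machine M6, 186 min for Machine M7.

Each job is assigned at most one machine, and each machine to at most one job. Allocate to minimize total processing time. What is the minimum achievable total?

Treat this as an assignment problem: match each job to one machine.
Optimal: Iris→Machine M6 (22 min), Flint→Machine M5 (157 min), Brightly→Machine M7 (186 min) — total 22+157+186 = 365 min.
Column-greedy (each machine in turn goes to its cheapest remaining job) gives 479 min, worse by 114.
Next-best assignment: Iris→Machine M6, Flint→Machine M7, Brightly→Machine M5 = 372 min.

Minimum total: 365 min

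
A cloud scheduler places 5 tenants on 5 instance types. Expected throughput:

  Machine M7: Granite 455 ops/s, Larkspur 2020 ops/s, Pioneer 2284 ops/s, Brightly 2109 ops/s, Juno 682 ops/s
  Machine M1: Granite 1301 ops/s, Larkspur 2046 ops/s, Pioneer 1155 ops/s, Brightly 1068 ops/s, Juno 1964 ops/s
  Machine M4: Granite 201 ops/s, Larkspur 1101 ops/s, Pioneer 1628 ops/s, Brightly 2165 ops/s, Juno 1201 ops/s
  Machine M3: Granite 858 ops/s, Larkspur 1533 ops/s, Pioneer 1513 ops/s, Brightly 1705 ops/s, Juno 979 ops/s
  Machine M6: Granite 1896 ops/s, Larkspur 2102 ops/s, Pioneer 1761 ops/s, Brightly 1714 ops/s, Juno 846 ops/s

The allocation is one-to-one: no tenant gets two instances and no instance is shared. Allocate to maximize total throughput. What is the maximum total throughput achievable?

Maximum total: 9842 ops/s

Optimal: Granite→Machine M6 (1896 ops/s), Larkspur→Machine M3 (1533 ops/s), Pioneer→Machine M7 (2284 ops/s), Brightly→Machine M4 (2165 ops/s), Juno→Machine M1 (1964 ops/s) — total 1896+1533+2284+2165+1964 = 9842 ops/s.
Column-greedy (each instance in turn goes to its best remaining tenant) gives 9370 ops/s, worse by 472.
No other one-to-one assignment exceeds 9842 ops/s.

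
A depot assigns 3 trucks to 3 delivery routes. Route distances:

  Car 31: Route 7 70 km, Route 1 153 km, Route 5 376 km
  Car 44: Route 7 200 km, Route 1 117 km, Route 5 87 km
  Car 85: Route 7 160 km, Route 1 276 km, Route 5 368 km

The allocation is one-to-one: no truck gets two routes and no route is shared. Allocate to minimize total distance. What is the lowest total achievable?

Minimum total: 400 km

This is a one-to-one assignment (minimum-cost bipartite matching).
Optimal: Car 31→Route 1 (153 km), Car 44→Route 5 (87 km), Car 85→Route 7 (160 km) — total 153+87+160 = 400 km.
Min-entry greedy (repeatedly take the single cheapest remaining cell) gives 433 km, worse by 33.
Checked against all permutations: 400 km is optimal.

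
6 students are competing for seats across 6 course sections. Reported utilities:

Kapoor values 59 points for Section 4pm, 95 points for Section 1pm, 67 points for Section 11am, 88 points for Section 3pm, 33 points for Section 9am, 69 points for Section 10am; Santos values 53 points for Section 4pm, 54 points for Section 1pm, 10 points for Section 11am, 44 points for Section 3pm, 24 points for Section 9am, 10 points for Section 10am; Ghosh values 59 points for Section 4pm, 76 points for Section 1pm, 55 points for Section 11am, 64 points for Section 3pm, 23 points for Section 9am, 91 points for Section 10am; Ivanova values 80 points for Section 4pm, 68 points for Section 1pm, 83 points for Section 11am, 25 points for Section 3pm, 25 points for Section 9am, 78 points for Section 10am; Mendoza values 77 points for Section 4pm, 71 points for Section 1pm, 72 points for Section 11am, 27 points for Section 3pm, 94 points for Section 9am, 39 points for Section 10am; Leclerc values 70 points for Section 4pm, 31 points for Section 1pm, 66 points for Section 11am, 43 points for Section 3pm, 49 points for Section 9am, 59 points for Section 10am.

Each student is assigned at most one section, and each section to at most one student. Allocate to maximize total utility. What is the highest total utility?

Max total: 480 points

Optimal: Kapoor→Section 3pm (88 points), Santos→Section 1pm (54 points), Ghosh→Section 10am (91 points), Ivanova→Section 11am (83 points), Mendoza→Section 9am (94 points), Leclerc→Section 4pm (70 points) — total 88+54+91+83+94+70 = 480 points.
Max-entry greedy (repeatedly take the single best remaining cell) gives 477 points, worse by 3.
Next-best assignment: Kapoor→Section 1pm, Santos→Section 3pm, Ghosh→Section 10am, Ivanova→Section 11am, Mendoza→Section 9am, Leclerc→Section 4pm = 477 points.
Swapping Mendoza↔Leclerc (Mendoza→Section 4pm 77 points, Leclerc→Section 9am 49 points) loses 38.
Checked against all permutations: 480 points is optimal.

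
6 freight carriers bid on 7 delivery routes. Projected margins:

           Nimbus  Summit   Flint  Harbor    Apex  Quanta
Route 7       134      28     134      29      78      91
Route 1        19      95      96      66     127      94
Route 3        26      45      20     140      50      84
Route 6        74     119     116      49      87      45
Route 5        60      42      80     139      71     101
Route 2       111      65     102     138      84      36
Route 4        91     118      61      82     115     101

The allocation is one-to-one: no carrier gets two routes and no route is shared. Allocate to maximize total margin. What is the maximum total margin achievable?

Maximum total: $736k

Optimal: Nimbus→Route 7 ($134k), Summit→Route 4 ($118k), Flint→Route 6 ($116k), Harbor→Route 3 ($140k), Apex→Route 1 ($127k), Quanta→Route 5 ($101k) — total 134+118+116+140+127+101 = $736k.
Row-greedy (each carrier in turn takes its best remaining route) gives $723k, worse by 13.
Next-best assignment: Nimbus→Route 7, Summit→Route 4, Flint→Route 6, Harbor→Route 2, Apex→Route 1, Quanta→Route 5 = $734k.
Every other assignment is strictly worse.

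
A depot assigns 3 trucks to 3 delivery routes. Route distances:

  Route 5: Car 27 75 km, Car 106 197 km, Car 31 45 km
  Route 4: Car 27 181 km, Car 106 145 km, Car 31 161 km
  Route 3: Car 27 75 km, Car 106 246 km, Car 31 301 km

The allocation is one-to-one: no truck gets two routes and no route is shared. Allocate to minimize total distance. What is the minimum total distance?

Optimal: Car 27→Route 3 (75 km), Car 106→Route 4 (145 km), Car 31→Route 5 (45 km) — total 75+145+45 = 265 km.
Row-greedy (each truck in turn takes its cheapest remaining route) gives 521 km, worse by 256.

Min total: 265 km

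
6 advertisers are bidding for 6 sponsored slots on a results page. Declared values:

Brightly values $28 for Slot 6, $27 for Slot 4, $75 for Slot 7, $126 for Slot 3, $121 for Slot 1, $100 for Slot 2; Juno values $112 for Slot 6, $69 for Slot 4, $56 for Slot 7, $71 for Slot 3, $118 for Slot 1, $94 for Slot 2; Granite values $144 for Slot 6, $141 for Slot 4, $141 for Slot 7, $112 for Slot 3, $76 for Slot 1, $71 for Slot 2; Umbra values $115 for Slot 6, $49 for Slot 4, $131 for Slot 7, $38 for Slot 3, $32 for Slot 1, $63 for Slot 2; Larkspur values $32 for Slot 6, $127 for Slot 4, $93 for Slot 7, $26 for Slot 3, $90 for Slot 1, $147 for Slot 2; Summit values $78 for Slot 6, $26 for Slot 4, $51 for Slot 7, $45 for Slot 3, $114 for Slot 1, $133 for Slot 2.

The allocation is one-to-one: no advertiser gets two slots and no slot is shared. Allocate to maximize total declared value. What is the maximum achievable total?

Optimal: Brightly→Slot 3 ($126), Juno→Slot 1 ($118), Granite→Slot 6 ($144), Umbra→Slot 7 ($131), Larkspur→Slot 4 ($127), Summit→Slot 2 ($133) — total 126+118+144+131+127+133 = $779.
Max-entry greedy (repeatedly take the single best remaining cell) gives $692, worse by 87.
Next-best assignment: Brightly→Slot 3, Juno→Slot 6, Granite→Slot 4, Umbra→Slot 7, Larkspur→Slot 2, Summit→Slot 1 = $771.

Maximum total: $779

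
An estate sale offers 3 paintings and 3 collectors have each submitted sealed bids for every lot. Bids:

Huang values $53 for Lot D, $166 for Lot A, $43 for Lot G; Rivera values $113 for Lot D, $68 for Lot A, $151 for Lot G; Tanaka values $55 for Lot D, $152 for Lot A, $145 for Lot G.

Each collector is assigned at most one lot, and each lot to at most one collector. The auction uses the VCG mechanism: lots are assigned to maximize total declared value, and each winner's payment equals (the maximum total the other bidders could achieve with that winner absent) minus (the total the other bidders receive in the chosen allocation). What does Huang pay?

Efficient allocation: Huang→Lot A ($166), Rivera→Lot D ($113), Tanaka→Lot G ($145); total welfare W = $424.
Huang receives Lot A at value $166, so the others get W − 166 = $258.
Without Huang: best allocation of the remaining 2 bidders over all 3 lots is Rivera→Lot G ($151), Tanaka→Lot A ($152), total $303.
VCG payment = (others' best without Huang) − (others' welfare with Huang) = 303 − 258 = $45.

Huang pays $45.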